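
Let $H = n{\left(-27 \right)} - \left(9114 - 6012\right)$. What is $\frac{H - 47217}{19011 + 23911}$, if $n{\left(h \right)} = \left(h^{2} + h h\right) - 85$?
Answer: $- \frac{24473}{21461} \approx -1.1403$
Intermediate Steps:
$n{\left(h \right)} = -85 + 2 h^{2}$ ($n{\left(h \right)} = \left(h^{2} + h^{2}\right) - 85 = 2 h^{2} - 85 = -85 + 2 h^{2}$)
$H = -1729$ ($H = \left(-85 + 2 \left(-27\right)^{2}\right) - \left(9114 - 6012\right) = \left(-85 + 2 \cdot 729\right) - 3102 = \left(-85 + 1458\right) + \left(-9114 + 6012\right) = 1373 - 3102 = -1729$)
$\frac{H - 47217}{19011 + 23911} = \frac{-1729 - 47217}{19011 + 23911} = - \frac{48946}{42922} = \left(-48946\right) \frac{1}{42922} = - \frac{24473}{21461}$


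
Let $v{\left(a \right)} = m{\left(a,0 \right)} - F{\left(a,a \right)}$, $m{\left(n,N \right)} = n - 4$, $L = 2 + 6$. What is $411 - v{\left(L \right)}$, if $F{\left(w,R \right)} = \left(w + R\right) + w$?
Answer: $431$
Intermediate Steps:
$F{\left(w,R \right)} = R + 2 w$ ($F{\left(w,R \right)} = \left(R + w\right) + w = R + 2 w$)
$L = 8$
$m{\left(n,N \right)} = -4 + n$
$v{\left(a \right)} = -4 - 2 a$ ($v{\left(a \right)} = \left(-4 + a\right) - \left(a + 2 a\right) = \left(-4 + a\right) - 3 a = -4 - 2 a$)
$411 - v{\left(L \right)} = 411 - \left(-4 - 16\right) = 411 - -20 = 411 + 20 = 431$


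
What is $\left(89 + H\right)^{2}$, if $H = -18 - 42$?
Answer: $841$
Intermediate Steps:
$H = -60$ ($H = -18 - 42 = -60$)
$\left(89 + H\right)^{2} = \left(89 - 60\right)^{2} = 29^{2} = 841$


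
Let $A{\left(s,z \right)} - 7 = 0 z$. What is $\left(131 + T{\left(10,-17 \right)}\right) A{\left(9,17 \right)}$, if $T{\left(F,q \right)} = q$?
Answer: $798$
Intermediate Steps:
$A{\left(s,z \right)} = 7$ ($A{\left(s,z \right)} = 7 + 0 z = 7 + 0 = 7$)
$\left(131 + T{\left(10,-17 \right)}\right) A{\left(9,17 \right)} = \left(131 - 17\right) 7 = 114 \cdot 7 = 798$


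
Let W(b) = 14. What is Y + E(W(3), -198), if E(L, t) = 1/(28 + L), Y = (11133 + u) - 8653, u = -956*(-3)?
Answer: 224617/42 ≈ 5348.0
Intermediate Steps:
u = 2868
Y = 5348 (Y = (11133 + 2868) - 8653 = 14001 - 8653 = 5348)
Y + E(W(3), -198) = 5348 + 1/(28 + 14) = 5348 + 1/42 = 224617/42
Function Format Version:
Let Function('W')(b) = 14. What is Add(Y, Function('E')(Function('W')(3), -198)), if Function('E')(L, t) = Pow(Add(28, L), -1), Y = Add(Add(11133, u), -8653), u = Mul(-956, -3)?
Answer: Rational(224617, 42) ≈ 5348.0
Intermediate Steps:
u = 2868
Y = 5348 (Y = Add(Add(11133, 2868), -8653) = Add(14001, -8653) = 5348)
Add(Y, Function('E')(Function('W')(3), -198)) = Add(5348, Pow(Add(28, 14), -1)) = Add(5348, Pow(42, -1)) = Add(5348, Rational(1, 42)) = Rational(224617, 42)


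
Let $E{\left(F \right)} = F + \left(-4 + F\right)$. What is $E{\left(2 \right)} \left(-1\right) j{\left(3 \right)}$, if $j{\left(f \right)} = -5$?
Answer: $0$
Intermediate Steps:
$E{\left(F \right)} = -4 + 2 F$
$E{\left(2 \right)} \left(-1\right) j{\left(3 \right)} = \left(-4 + 2 \cdot 2\right) \left(-1\right) \left(-5\right) = \left(-4 + 4\right) \left(-1\right) \left(-5\right) = 0 \left(-1\right) \left(-5\right) = 0 \left(-5\right) = 0$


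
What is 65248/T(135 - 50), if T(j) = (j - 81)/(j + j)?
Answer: 2773040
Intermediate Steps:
T(j) = (-81 + j)/(2*j) (T(j) = (-81 + j)/((2*j)) = (-81 + j)*(1/(2*j)) = (-81 + j)/(2*j))
65248/T(135 - 50) = 65248/(((-81 + (135 - 50))/(2*(135 - 50)))) = 65248/(((½)*(-81 + 85)/85)) = 65248/(((½)*(1/85)*4)) = 65248/(2/85) = 65248*(85/2) = 2773040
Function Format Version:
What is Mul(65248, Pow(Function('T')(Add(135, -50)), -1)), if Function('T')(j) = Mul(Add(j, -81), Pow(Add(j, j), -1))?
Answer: 2773040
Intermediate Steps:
Function('T')(j) = Mul(Rational(1, 2), Pow(j, -1), Add(-81, j)) (Function('T')(j) = Mul(Add(-81, j), Pow(Mul(2, j), -1)) = Mul(Add(-81, j), Mul(Rational(1, 2), Pow(j, -1))) = Mul(Rational(1, 2), Pow(j, -1), Add(-81, j)))
Mul(65248, Pow(Function('T')(Add(135, -50)), -1)) = Mul(65248, Pow(Mul(Rational(1, 2), Pow(Add(135, -50), -1), Add(-81, Add(135, -50))), -1)) = Mul(65248, Pow(Mul(Rational(1, 2), Pow(85, -1), Add(-81, 85)), -1)) = Mul(65248, Pow(Mul(Rational(1, 2), Rational(1, 85), 4), -1)) = Mul(65248, Pow(Rational(2, 85), -1)) = Mul(65248, Rational(85, 2)) = 2773040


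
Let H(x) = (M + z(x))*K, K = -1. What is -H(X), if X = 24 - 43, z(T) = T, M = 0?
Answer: -19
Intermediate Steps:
X = -19
H(x) = -x (H(x) = (0 + x)*(-1) = x*(-1) = -x)
-H(X) = -(-1)*(-19) = -1*19 = -19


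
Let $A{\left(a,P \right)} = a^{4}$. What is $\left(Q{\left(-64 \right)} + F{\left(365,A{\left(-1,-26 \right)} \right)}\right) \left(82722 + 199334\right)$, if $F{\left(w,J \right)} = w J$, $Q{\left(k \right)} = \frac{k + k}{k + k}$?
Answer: $103232496$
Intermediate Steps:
$Q{\left(k \right)} = 1$ ($Q{\left(k \right)} = \frac{2 k}{2 k} = 2 k \frac{1}{2 k} = 1$)
$F{\left(w,J \right)} = J w$
$\left(Q{\left(-64 \right)} + F{\left(365,A{\left(-1,-26 \right)} \right)}\right) \left(82722 + 199334\right) = \left(1 + \left(-1\right)^{4} \cdot 365\right) \left(82722 + 199334\right) = \left(1 + 1 \cdot 365\right) 282056 = \left(1 + 365\right) 282056 = 366 \cdot 282056 = 103232496$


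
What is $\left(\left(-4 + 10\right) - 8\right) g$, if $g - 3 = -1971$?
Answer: $3936$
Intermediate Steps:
$g = -1968$ ($g = 3 - 1971 = -1968$)
$\left(\left(-4 + 10\right) - 8\right) g = \left(\left(-4 + 10\right) - 8\right) \left(-1968\right) = \left(6 - 8\right) \left(-1968\right) = \left(-2\right) \left(-1968\right) = 3936$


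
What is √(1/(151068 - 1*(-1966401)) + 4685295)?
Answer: 2*√5251834974911090241/2117469 ≈ 2164.6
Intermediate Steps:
√(1/(151068 - 1*(-1966401)) + 4685295) = √(1/(151068 + 1966401) + 4685295) = √(1/2117469 + 4685295) = √(9920966918356/2117469) = 2*√5251834974911090241/2117469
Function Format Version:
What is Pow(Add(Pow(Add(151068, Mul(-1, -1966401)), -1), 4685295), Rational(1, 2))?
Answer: Mul(Rational(2, 2117469), Pow(5251834974911090241, Rational(1, 2))) ≈ 2164.6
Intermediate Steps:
Pow(Add(Pow(Add(151068, Mul(-1, -1966401)), -1), 4685295), Rational(1, 2)) = Pow(Add(Pow(Add(151068, 1966401), -1), 4685295), Rational(1, 2)) = Pow(Add(Pow(2117469, -1), 4685295), Rational(1, 2)) = Pow(Add(Rational(1, 2117469), 4685295), Rational(1, 2)) = Pow(Rational(9920966918356, 2117469), Rational(1, 2)) = Mul(Rational(2, 2117469), Pow(5251834974911090241, Rational(1, 2)))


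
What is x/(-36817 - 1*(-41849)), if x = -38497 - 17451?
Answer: -13987/1258 ≈ -11.118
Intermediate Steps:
x = -55948
x/(-36817 - 1*(-41849)) = -55948/(-36817 - 1*(-41849)) = -55948/(-36817 + 41849) = -55948/5032 = -55948*1/5032 = -13987/1258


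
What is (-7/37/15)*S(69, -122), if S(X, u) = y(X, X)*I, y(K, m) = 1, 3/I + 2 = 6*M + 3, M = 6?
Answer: -7/6845 ≈ -0.0010226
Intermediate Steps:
I = 3/37 (I = 3/(-2 + (6*6 + 3)) = 3/(-2 + (36 + 3)) = 3/(-2 + 39) = 3/37 ≈ 0.081081)
S(X, u) = 3/37 (S(X, u) = 1*(3/37) = 3/37)
(-7/37/15)*S(69, -122) = (-7/37/15)*(3/37) = (-7*1/37*(1/15))*(3/37) = -7/37*1/15*(3/37) = -7/555*3/37 = -7/6845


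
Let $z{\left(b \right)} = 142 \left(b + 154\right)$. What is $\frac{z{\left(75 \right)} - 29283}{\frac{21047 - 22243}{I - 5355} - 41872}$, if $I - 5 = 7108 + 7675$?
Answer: $- \frac{30515755}{394979772} \approx -0.077259$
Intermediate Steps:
$I = 14788$ ($I = 5 + \left(7108 + 7675\right) = 5 + 14783 = 14788$)
$z{\left(b \right)} = 21868 + 142 b$ ($z{\left(b \right)} = 142 \left(154 + b\right) = 21868 + 142 b$)
$\frac{z{\left(75 \right)} - 29283}{\frac{21047 - 22243}{I - 5355} - 41872} = \frac{\left(21868 + 142 \cdot 75\right) - 29283}{\frac{21047 - 22243}{14788 - 5355} - 41872} = \frac{\left(21868 + 10650\right) - 29283}{- \frac{1196}{9433} - 41872} = \frac{32518 - 29283}{\left(-1196\right) \frac{1}{9433} - 41872} = \frac{3235}{- \frac{1196}{9433} - 41872} = \frac{3235}{- \frac{394979772}{9433}} = 3235 \left(- \frac{9433}{394979772}\right) = - \frac{30515755}{394979772}$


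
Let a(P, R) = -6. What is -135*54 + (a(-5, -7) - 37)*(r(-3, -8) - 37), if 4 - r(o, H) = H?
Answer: -6215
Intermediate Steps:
r(o, H) = 4 - H
-135*54 + (a(-5, -7) - 37)*(r(-3, -8) - 37) = -135*54 + (-6 - 37)*((4 - 1*(-8)) - 37) = -7290 - 43*((4 + 8) - 37) = -7290 - 43*(12 - 37) = -7290 - 43*(-25) = -7290 + 1075 = -6215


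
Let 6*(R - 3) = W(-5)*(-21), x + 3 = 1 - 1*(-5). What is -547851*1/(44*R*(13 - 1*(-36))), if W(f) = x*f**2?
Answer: 182617/186494 ≈ 0.97921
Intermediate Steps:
x = 3 (x = -3 + (1 - 1*(-5)) = -3 + (1 + 5) = -3 + 6 = 3)
W(f) = 3*f**2
R = -519/2 (R = 3 + ((3*(-5)**2)*(-21))/6 = 3 + ((3*25)*(-21))/6 = 3 + (75*(-21))/6 = 3 + (1/6)*(-1575) = 3 - 525/2 = -519/2 ≈ -259.50)
-547851*1/(44*R*(13 - 1*(-36))) = -547851*(-1/(11418*(13 - 1*(-36)))) = -547851*(-1/(11418*(13 + 36))) = -547851/((49*(-519/2))*44) = -547851/((-25431/2*44)) = -547851/(-559482) = -547851*(-1/559482) = 182617/186494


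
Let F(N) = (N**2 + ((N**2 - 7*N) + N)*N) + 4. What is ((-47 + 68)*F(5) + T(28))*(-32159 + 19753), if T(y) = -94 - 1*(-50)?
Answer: -496240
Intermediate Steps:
F(N) = 4 + N**2 + N*(N**2 - 6*N) (F(N) = (N**2 + (N**2 - 6*N)*N) + 4 = (N**2 + N*(N**2 - 6*N)) + 4 = 4 + N**2 + N*(N**2 - 6*N))
T(y) = -44 (T(y) = -94 + 50 = -44)
((-47 + 68)*F(5) + T(28))*(-32159 + 19753) = ((-47 + 68)*(4 + 5**3 - 5*5**2) - 44)*(-32159 + 19753) = (21*(4 + 125 - 5*25) - 44)*(-12406) = (21*(4 + 125 - 125) - 44)*(-12406) = (21*4 - 44)*(-12406) = (84 - 44)*(-12406) = 40*(-12406) = -496240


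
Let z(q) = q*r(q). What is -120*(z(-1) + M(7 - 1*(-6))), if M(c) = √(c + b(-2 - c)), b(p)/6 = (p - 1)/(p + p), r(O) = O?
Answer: -120 - 216*√5 ≈ -602.99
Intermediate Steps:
b(p) = 3*(-1 + p)/p (b(p) = 6*((p - 1)/(p + p)) = 6*((-1 + p)/((2*p))) = 6*((-1 + p)*(1/(2*p))) = 6*((-1 + p)/(2*p)) = 3*(-1 + p)/p)
z(q) = q² (z(q) = q*q = q²)
M(c) = √(3 + c - 3/(-2 - c)) (M(c) = √(c + (3 - 3/(-2 - c))) = √(3 + c - 3/(-2 - c)))
-120*(z(-1) + M(7 - 1*(-6))) = -120*((-1)² + √((3 + (2 + (7 - 1*(-6)))*(3 + (7 - 1*(-6))))/(2 + (7 - 1*(-6))))) = -120*(1 + √((3 + (2 + (7 + 6))*(3 + (7 + 6)))/(2 + (7 + 6)))) = -120*(1 + √((3 + (2 + 13)*(3 + 13))/(2 + 13))) = -120*(1 + √((3 + 15*16)/15)) = -120*(1 + √((3 + 240)/15)) = -120*(1 + √((1/15)*243)) = -120*(1 + √(81/5)) = -120*(1 + 9*√5/5) = -120 - 216*√5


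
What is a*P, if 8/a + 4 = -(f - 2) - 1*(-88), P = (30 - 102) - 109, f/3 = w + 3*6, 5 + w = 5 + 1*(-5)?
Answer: -1448/47 ≈ -30.809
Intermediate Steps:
w = -5 (w = -5 + (5 + 1*(-5)) = -5 + (5 - 5) = -5 + 0 = -5)
f = 39 (f = 3*(-5 + 3*6) = 3*(-5 + 18) = 3*13 = 39)
P = -181 (P = -72 - 109 = -181)
a = 8/47 (a = 8/(-4 + (-(39 - 2) - 1*(-88))) = 8/(-4 + (-1*37 + 88)) = 8/(-4 + (-37 + 88)) = 8/(-4 + 51) = 8/47 ≈ 0.17021)
a*P = (8/47)*(-181) = -1448/47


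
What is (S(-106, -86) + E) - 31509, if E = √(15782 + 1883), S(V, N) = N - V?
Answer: -31489 + √17665 ≈ -31356.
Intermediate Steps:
E = √17665 ≈ 132.91
(S(-106, -86) + E) - 31509 = ((-86 - 1*(-106)) + √17665) - 31509 = ((-86 + 106) + √17665) - 31509 = (20 + √17665) - 31509 = -31489 + √17665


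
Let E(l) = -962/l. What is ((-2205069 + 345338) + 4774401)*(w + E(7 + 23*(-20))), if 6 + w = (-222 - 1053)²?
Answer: 2146381551533230/453 ≈ 4.7381e+12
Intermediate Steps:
w = 1625619 (w = -6 + (-222 - 1053)² = -6 + (-1275)² = -6 + 1625625 = 1625619)
((-2205069 + 345338) + 4774401)*(w + E(7 + 23*(-20))) = ((-2205069 + 345338) + 4774401)*(1625619 - 962/(7 + 23*(-20))) = (-1859731 + 4774401)*(1625619 - 962/(7 - 460)) = 2914670*(1625619 - 962/(-453)) = 2914670*(1625619 - 962*(-1/453)) = 2914670*(1625619 + 962/453) = 2914670*(736406369/453) = 2146381551533230/453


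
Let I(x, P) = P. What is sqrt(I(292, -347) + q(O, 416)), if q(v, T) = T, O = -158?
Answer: sqrt(69) ≈ 8.3066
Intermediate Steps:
sqrt(I(292, -347) + q(O, 416)) = sqrt(-347 + 416) = sqrt(69)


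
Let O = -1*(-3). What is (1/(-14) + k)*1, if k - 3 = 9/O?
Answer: 83/14 ≈ 5.9286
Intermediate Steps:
O = 3
k = 6 (k = 3 + 9/3 = 3 + 9*(⅓) = 3 + 3 = 6)
(1/(-14) + k)*1 = (1/(-14) + 6)*1 = (-1/14 + 6)*1 = (83/14)*1 = 83/14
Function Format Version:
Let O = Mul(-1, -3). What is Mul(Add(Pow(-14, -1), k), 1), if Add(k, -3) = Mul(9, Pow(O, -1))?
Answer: Rational(83, 14) ≈ 5.9286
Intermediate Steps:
O = 3
k = 6 (k = Add(3, Mul(9, Pow(3, -1))) = Add(3, Mul(9, Rational(1, 3))) = Add(3, 3) = 6)
Mul(Add(Pow(-14, -1), k), 1) = Mul(Add(Pow(-14, -1), 6), 1) = Mul(Add(Rational(-1, 14), 6), 1) = Mul(Rational(83, 14), 1) = Rational(83, 14)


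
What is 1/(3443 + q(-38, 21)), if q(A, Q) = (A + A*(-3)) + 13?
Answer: 1/3532 ≈ 0.00028313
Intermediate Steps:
q(A, Q) = 13 - 2*A (q(A, Q) = (A - 3*A) + 13 = -2*A + 13 = 13 - 2*A)
1/(3443 + q(-38, 21)) = 1/(3443 + (13 - 2*(-38))) = 1/(3443 + (13 + 76)) = 1/(3443 + 89) = 1/3532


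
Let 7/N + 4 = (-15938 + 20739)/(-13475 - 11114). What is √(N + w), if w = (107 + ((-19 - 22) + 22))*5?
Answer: √4664445633249/103157 ≈ 20.936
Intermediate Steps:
N = -172123/103157 (N = 7/(-4 + (-15938 + 20739)/(-13475 - 11114)) = 7/(-4 + 4801/(-24589)) = 7/(-4 + 4801*(-1/24589)) = 7/(-4 - 4801/24589) = 7/(-103157/24589) = 7*(-24589/103157) = -172123/103157 ≈ -1.6686)
w = 440 (w = (107 + (-41 + 22))*5 = (107 - 19)*5 = 88*5 = 440)
√(N + w) = √(-172123/103157 + 440) = √(45216957/103157) = √4664445633249/103157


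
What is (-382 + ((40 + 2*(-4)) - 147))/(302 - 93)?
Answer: -497/209 ≈ -2.3780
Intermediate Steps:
(-382 + ((40 + 2*(-4)) - 147))/(302 - 93) = (-382 + ((40 - 8) - 147))/209 = (-382 + (32 - 147))*(1/209) = (-382 - 115)*(1/209) = -497*1/209 = -497/209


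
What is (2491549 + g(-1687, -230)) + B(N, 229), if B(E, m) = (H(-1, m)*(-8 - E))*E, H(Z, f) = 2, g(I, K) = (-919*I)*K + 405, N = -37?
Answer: -354091382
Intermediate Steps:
g(I, K) = 405 - 919*I*K (g(I, K) = -919*I*K + 405 = 405 - 919*I*K)
B(E, m) = E*(-16 - 2*E) (B(E, m) = (2*(-8 - E))*E = (-16 - 2*E)*E = E*(-16 - 2*E))
(2491549 + g(-1687, -230)) + B(N, 229) = (2491549 + (405 - 919*(-1687)*(-230))) - 2*(-37)*(8 - 37) = (2491549 + (405 - 356581190)) - 2*(-37)*(-29) = (2491549 - 356580785) - 2146 = -354089236 - 2146 = -354091382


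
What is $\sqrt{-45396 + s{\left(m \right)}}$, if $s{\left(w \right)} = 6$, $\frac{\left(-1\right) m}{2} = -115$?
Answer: $i \sqrt{45390} \approx 213.05 i$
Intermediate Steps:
$m = 230$ ($m = \left(-2\right) \left(-115\right) = 230$)
$\sqrt{-45396 + s{\left(m \right)}} = \sqrt{-45396 + 6} = \sqrt{-45390} = i \sqrt{45390}$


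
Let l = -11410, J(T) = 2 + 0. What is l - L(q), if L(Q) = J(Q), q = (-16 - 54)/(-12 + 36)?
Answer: -11412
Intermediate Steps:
J(T) = 2
q = -35/12 (q = -70/24 = -70*1/24 = -35/12 ≈ -2.9167)
L(Q) = 2
l - L(q) = -11410 - 1*2 = -11410 - 2 = -11412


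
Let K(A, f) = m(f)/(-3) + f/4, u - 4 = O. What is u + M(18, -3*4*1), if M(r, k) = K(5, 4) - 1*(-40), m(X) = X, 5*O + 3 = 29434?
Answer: 88948/15 ≈ 5929.9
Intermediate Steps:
O = 29431/5 (O = -⅗ + (⅕)*29434 = -⅗ + 29434/5 = 29431/5 ≈ 5886.2)
u = 29451/5 (u = 4 + 29431/5 = 29451/5 ≈ 5890.2)
K(A, f) = -f/12 (K(A, f) = f/(-3) + f/4 = f*(-⅓) + f*(¼) = -f/3 + f/4 = -f/12)
M(r, k) = 119/3 (M(r, k) = -1/12*4 - 1*(-40) = -⅓ + 40 = 119/3)
u + M(18, -3*4*1) = 29451/5 + 119/3 = 88948/15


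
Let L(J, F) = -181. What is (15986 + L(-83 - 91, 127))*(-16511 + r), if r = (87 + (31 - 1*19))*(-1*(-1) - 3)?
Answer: -264085745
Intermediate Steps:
r = -198 (r = (87 + (31 - 19))*(1 - 3) = (87 + 12)*(-2) = 99*(-2) = -198)
(15986 + L(-83 - 91, 127))*(-16511 + r) = (15986 - 181)*(-16511 - 198) = 15805*(-16709) = -264085745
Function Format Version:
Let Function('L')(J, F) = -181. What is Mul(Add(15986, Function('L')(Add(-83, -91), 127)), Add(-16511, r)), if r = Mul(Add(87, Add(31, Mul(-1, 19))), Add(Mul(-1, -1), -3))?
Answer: -264085745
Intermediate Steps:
r = -198 (r = Mul(Add(87, Add(31, -19)), Add(1, -3)) = Mul(Add(87, 12), -2) = Mul(99, -2) = -198)
Mul(Add(15986, Function('L')(Add(-83, -91), 127)), Add(-16511, r)) = Mul(Add(15986, -181), Add(-16511, -198)) = Mul(15805, -16709) = -264085745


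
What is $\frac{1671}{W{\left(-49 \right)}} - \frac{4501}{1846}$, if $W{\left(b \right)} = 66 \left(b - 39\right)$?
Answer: $- \frac{4871079}{1786928} \approx -2.726$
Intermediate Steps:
$W{\left(b \right)} = -2574 + 66 b$ ($W{\left(b \right)} = 66 \left(-39 + b\right) = -2574 + 66 b$)
$\frac{1671}{W{\left(-49 \right)}} - \frac{4501}{1846} = \frac{1671}{-2574 + 66 \left(-49\right)} - \frac{4501}{1846} = \frac{1671}{-2574 - 3234} - \frac{4501}{1846} = \frac{1671}{-5808} - \frac{4501}{1846} = 1671 \left(- \frac{1}{5808}\right) - \frac{4501}{1846} = - \frac{557}{1936} - \frac{4501}{1846} = - \frac{4871079}{1786928}$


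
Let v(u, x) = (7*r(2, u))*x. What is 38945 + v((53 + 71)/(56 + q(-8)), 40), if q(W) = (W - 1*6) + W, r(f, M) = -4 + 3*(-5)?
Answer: 33625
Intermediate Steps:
r(f, M) = -19 (r(f, M) = -4 - 15 = -19)
q(W) = -6 + 2*W (q(W) = (W - 6) + W = (-6 + W) + W = -6 + 2*W)
v(u, x) = -133*x (v(u, x) = (7*(-19))*x = -133*x)
38945 + v((53 + 71)/(56 + q(-8)), 40) = 38945 - 133*40 = 38945 - 5320 = 33625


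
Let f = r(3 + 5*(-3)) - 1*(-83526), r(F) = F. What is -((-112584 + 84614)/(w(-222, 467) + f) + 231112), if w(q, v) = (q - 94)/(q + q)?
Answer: -2142435873226/9270133 ≈ -2.3111e+5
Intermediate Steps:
w(q, v) = (-94 + q)/(2*q) (w(q, v) = (-94 + q)/((2*q)) = (-94 + q)*(1/(2*q)) = (-94 + q)/(2*q))
f = 83514 (f = (3 + 5*(-3)) - 1*(-83526) = (3 - 15) + 83526 = -12 + 83526 = 83514)
-((-112584 + 84614)/(w(-222, 467) + f) + 231112) = -((-112584 + 84614)/((½)*(-94 - 222)/(-222) + 83514) + 231112) = -(-27970/((½)*(-1/222)*(-316) + 83514) + 231112) = -(-27970/(79/111 + 83514) + 231112) = -(-27970/9270133/111 + 231112) = -(-27970*111/9270133 + 231112) = -(-3104670/9270133 + 231112) = -1*2142435873226/9270133 = -2142435873226/9270133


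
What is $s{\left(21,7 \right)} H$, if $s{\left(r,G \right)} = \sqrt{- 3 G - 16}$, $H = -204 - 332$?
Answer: $- 536 i \sqrt{37} \approx - 3260.4 i$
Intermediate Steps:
$H = -536$
$s{\left(r,G \right)} = \sqrt{-16 - 3 G}$
$s{\left(21,7 \right)} H = \sqrt{-16 - 21} \left(-536\right) = \sqrt{-37} \left(-536\right) = i \sqrt{37} \left(-536\right) = - 536 i \sqrt{37}$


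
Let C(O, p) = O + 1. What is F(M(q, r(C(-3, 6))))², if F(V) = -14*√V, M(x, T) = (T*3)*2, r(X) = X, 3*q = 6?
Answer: -2352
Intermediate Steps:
q = 2 (q = (⅓)*6 = 2)
C(O, p) = 1 + O
M(x, T) = 6*T (M(x, T) = (3*T)*2 = 6*T)
F(M(q, r(C(-3, 6))))² = (-14*√6*√(1 - 3))² = (-14*2*I*√3)² = (-28*I*√3)² = -2352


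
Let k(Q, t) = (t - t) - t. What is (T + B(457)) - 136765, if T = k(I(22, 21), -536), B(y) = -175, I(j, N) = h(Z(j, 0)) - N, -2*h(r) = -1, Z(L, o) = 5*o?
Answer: -136404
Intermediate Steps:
h(r) = ½ (h(r) = -½*(-1) = ½)
I(j, N) = ½ - N
k(Q, t) = -t (k(Q, t) = 0 - t = -t)
T = 536 (T = -1*(-536) = 536)
(T + B(457)) - 136765 = (536 - 175) - 136765 = 361 - 136765 = -136404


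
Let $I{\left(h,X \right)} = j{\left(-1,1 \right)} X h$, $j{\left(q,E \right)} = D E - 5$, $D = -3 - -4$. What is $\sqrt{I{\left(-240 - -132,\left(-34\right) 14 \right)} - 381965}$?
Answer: $i \sqrt{587597} \approx 766.55 i$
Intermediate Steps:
$D = 1$ ($D = -3 + 4 = 1$)
$j{\left(q,E \right)} = -5 + E$ ($j{\left(q,E \right)} = 1 E - 5 = E - 5 = -5 + E$)
$I{\left(h,X \right)} = - 4 X h$ ($I{\left(h,X \right)} = \left(-5 + 1\right) X h = - 4 X h$)
$\sqrt{I{\left(-240 - -132,\left(-34\right) 14 \right)} - 381965} = \sqrt{- 4 \left(\left(-34\right) 14\right) \left(-240 - -132\right) - 381965} = \sqrt{\left(-4\right) \left(-476\right) \left(-240 + 132\right) - 381965} = \sqrt{\left(-4\right) \left(-476\right) \left(-108\right) - 381965} = \sqrt{-205632 - 381965} = \sqrt{-587597} = i \sqrt{587597}$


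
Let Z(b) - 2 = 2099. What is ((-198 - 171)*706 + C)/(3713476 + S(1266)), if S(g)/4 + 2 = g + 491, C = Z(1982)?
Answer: -258413/3720496 ≈ -0.069457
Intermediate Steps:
Z(b) = 2101 (Z(b) = 2 + 2099 = 2101)
C = 2101
S(g) = 1956 + 4*g (S(g) = -8 + 4*(g + 491) = -8 + 4*(491 + g) = -8 + (1964 + 4*g) = 1956 + 4*g)
((-198 - 171)*706 + C)/(3713476 + S(1266)) = ((-198 - 171)*706 + 2101)/(3713476 + (1956 + 4*1266)) = (-369*706 + 2101)/(3713476 + (1956 + 5064)) = (-260514 + 2101)/(3713476 + 7020) = -258413/3720496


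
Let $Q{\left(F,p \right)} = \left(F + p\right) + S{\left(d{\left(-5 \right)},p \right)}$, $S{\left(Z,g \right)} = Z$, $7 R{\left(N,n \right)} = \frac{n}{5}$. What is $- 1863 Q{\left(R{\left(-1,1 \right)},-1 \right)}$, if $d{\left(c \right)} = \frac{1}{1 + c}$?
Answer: $\frac{318573}{140} \approx 2275.5$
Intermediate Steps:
$R{\left(N,n \right)} = \frac{n}{35}$ ($R{\left(N,n \right)} = \frac{n \frac{1}{5}}{7} = \frac{\frac{1}{5} n}{7} = \frac{n}{35}$)
$Q{\left(F,p \right)} = - \frac{1}{4} + F + p$ ($Q{\left(F,p \right)} = \left(F + p\right) + \frac{1}{1 - 5} = \left(F + p\right) + \frac{1}{-4} = \left(F + p\right) - \frac{1}{4} = - \frac{1}{4} + F + p$)
$- 1863 Q{\left(R{\left(-1,1 \right)},-1 \right)} = - 1863 \left(- \frac{1}{4} + \frac{1}{35} \cdot 1 - 1\right) = - 1863 \left(- \frac{1}{4} + \frac{1}{35} - 1\right) = \left(-1863\right) \left(- \frac{171}{140}\right) = \frac{318573}{140}$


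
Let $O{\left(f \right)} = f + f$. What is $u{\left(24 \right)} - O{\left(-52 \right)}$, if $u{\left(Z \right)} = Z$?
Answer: $128$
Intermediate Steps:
$O{\left(f \right)} = 2 f$
$u{\left(24 \right)} - O{\left(-52 \right)} = 24 - 2 \left(-52\right) = 24 - -104 = 24 + 104 = 128$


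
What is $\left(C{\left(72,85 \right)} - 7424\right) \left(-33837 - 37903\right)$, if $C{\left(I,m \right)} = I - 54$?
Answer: $531306440$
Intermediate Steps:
$C{\left(I,m \right)} = -54 + I$ ($C{\left(I,m \right)} = I - 54 = -54 + I$)
$\left(C{\left(72,85 \right)} - 7424\right) \left(-33837 - 37903\right) = \left(\left(-54 + 72\right) - 7424\right) \left(-33837 - 37903\right) = \left(18 - 7424\right) \left(-71740\right) = \left(-7406\right) \left(-71740\right) = 531306440$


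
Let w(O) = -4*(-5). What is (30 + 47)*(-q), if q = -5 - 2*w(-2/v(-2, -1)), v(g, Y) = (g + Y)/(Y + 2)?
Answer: 3465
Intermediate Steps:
v(g, Y) = (Y + g)/(2 + Y)
w(O) = 20
q = -45 (q = -5 - 2*20 = -5 - 40 = -45)
(30 + 47)*(-q) = (30 + 47)*(-1*(-45)) = 77*45 = 3465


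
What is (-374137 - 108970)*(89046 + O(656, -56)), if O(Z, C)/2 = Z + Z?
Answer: -44286418690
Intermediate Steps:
O(Z, C) = 4*Z (O(Z, C) = 2*(Z + Z) = 2*(2*Z) = 4*Z)
(-374137 - 108970)*(89046 + O(656, -56)) = (-374137 - 108970)*(89046 + 4*656) = -483107*(89046 + 2624) = -483107*91670 = -44286418690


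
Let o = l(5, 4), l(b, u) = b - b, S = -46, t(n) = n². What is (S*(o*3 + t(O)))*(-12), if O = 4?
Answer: 8832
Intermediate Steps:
l(b, u) = 0
o = 0
(S*(o*3 + t(O)))*(-12) = -46*(0*3 + 4²)*(-12) = -46*(0 + 16)*(-12) = -46*16*(-12) = -736*(-12) = 8832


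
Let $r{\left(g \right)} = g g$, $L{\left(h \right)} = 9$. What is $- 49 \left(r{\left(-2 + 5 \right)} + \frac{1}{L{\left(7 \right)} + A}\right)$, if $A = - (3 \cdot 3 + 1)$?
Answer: $-392$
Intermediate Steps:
$A = -10$ ($A = - (9 + 1) = \left(-1\right) 10 = -10$)
$r{\left(g \right)} = g^{2}$
$- 49 \left(r{\left(-2 + 5 \right)} + \frac{1}{L{\left(7 \right)} + A}\right) = - 49 \left(\left(-2 + 5\right)^{2} + \frac{1}{9 - 10}\right) = - 49 \left(3^{2} + \frac{1}{-1}\right) = - 49 \left(9 - 1\right) = \left(-49\right) 8 = -392$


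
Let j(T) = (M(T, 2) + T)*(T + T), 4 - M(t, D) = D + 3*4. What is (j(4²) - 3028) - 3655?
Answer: -6491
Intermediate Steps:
M(t, D) = -8 - D (M(t, D) = 4 - (D + 3*4) = 4 - (D + 12) = 4 - (12 + D) = 4 + (-12 - D) = -8 - D)
j(T) = 2*T*(-10 + T) (j(T) = ((-8 - 1*2) + T)*(T + T) = ((-8 - 2) + T)*(2*T) = (-10 + T)*(2*T) = 2*T*(-10 + T))
(j(4²) - 3028) - 3655 = (2*4²*(-10 + 4²) - 3028) - 3655 = (2*16*(-10 + 16) - 3028) - 3655 = (2*16*6 - 3028) - 3655 = (192 - 3028) - 3655 = -2836 - 3655 = -6491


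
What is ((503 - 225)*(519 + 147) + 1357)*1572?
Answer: 293185860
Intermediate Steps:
((503 - 225)*(519 + 147) + 1357)*1572 = (278*666 + 1357)*1572 = (185148 + 1357)*1572 = 186505*1572 = 293185860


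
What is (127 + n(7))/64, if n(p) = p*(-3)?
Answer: 53/32 ≈ 1.6563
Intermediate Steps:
n(p) = -3*p
(127 + n(7))/64 = (127 - 3*7)/64 = (127 - 21)/64 = (1/64)*106 = 53/32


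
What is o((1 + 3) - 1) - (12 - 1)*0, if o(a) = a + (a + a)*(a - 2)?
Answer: 9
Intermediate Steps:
o(a) = a + 2*a*(-2 + a) (o(a) = a + (2*a)*(-2 + a) = a + 2*a*(-2 + a))
o((1 + 3) - 1) - (12 - 1)*0 = ((1 + 3) - 1)*(-3 + 2*((1 + 3) - 1)) - (12 - 1)*0 = (4 - 1)*(-3 + 2*(4 - 1)) - 11*0 = 3*(-3 + 2*3) - 1*0 = 3*(-3 + 6) + 0 = 3*3 + 0 = 9 + 0 = 9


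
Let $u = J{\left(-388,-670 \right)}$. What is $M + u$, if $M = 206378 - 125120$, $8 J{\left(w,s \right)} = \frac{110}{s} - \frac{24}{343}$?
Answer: $\frac{14939115403}{183848} \approx 81258.0$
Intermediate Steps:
$J{\left(w,s \right)} = - \frac{3}{343} + \frac{55}{4 s}$ ($J{\left(w,s \right)} = \frac{\frac{110}{s} - \frac{24}{343}}{8} = \frac{- \frac{24}{343} + \frac{110}{s}}{8} = - \frac{3}{343} + \frac{55}{4 s}$)
$u = - \frac{5381}{183848}$ ($u = \frac{18865 - -8040}{1372 \left(-670\right)} = \frac{1}{1372} \left(- \frac{1}{670}\right) \left(18865 + 8040\right) = \frac{1}{1372} \left(- \frac{1}{670}\right) 26905 = - \frac{5381}{183848} \approx -0.029269$)
$M = 81258$ ($M = 206378 - 125120 = 81258$)
$M + u = 81258 - \frac{5381}{183848} = \frac{14939115403}{183848}$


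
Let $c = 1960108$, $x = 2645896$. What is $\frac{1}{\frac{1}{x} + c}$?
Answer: $\frac{2645896}{5186241916769} \approx 5.1018 \cdot 10^{-7}$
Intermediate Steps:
$\frac{1}{\frac{1}{x} + c} = \frac{1}{\frac{1}{2645896} + 1960108} = \frac{1}{\frac{5186241916769}{2645896}} = \frac{2645896}{5186241916769}$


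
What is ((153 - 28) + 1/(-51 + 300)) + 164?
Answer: 71962/249 ≈ 289.00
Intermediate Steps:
((153 - 28) + 1/(-51 + 300)) + 164 = (125 + 1/249) + 164 = 31126/249 + 164 = 71962/249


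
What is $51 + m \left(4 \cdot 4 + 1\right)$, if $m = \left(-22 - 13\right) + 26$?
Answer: $-102$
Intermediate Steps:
$m = -9$ ($m = -35 + 26 = -9$)
$51 + m \left(4 \cdot 4 + 1\right) = 51 - 9 \left(4 \cdot 4 + 1\right) = 51 - 9 \left(16 + 1\right) = 51 - 153 = -102$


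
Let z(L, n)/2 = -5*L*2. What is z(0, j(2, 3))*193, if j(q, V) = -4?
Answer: 0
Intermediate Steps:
z(L, n) = -20*L (z(L, n) = 2*(-5*L*2) = 2*(-10*L) = -20*L)
z(0, j(2, 3))*193 = -20*0*193 = 0*193 = 0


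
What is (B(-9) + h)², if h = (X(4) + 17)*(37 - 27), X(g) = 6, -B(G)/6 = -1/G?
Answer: 473344/9 ≈ 52594.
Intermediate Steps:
B(G) = 6/G (B(G) = -(-6)/G = 6/G)
h = 230 (h = (6 + 17)*(37 - 27) = 23*10 = 230)
(B(-9) + h)² = (6/(-9) + 230)² = (6*(-⅑) + 230)² = (-⅔ + 230)² = (688/3)² = 473344/9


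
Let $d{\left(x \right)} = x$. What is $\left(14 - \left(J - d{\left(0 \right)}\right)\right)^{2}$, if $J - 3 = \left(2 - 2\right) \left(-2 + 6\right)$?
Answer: $121$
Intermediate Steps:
$J = 3$ ($J = 3 + \left(2 - 2\right) \left(-2 + 6\right) = 3 + 0 \cdot 4 = 3 + 0 = 3$)
$\left(14 - \left(J - d{\left(0 \right)}\right)\right)^{2} = \left(14 + \left(0 - 3\right)\right)^{2} = \left(14 - 3\right)^{2} = 11^{2} = 121$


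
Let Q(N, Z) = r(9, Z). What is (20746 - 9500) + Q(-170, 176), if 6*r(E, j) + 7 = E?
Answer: 33739/3 ≈ 11246.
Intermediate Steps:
r(E, j) = -7/6 + E/6
Q(N, Z) = 1/3 (Q(N, Z) = -7/6 + (1/6)*9 = -7/6 + 3/2 = 1/3)
(20746 - 9500) + Q(-170, 176) = (20746 - 9500) + 1/3 = 11246 + 1/3 = 33739/3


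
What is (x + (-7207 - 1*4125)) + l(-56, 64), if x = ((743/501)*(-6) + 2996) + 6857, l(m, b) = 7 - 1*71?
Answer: -259167/167 ≈ -1551.9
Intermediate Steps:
l(m, b) = -64 (l(m, b) = 7 - 71 = -64)
x = 1643965/167 (x = ((743*(1/501))*(-6) + 2996) + 6857 = ((743/501)*(-6) + 2996) + 6857 = (-1486/167 + 2996) + 6857 = 498846/167 + 6857 = 1643965/167 ≈ 9844.1)
(x + (-7207 - 1*4125)) + l(-56, 64) = (1643965/167 + (-7207 - 1*4125)) - 64 = (1643965/167 + (-7207 - 4125)) - 64 = (1643965/167 - 11332) - 64 = -248479/167 - 64 = -259167/167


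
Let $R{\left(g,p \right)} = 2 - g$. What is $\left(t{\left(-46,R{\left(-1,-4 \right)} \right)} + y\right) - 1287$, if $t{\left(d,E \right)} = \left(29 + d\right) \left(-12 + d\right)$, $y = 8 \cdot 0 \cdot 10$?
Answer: $-301$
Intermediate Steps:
$y = 0$ ($y = 0 \cdot 10 = 0$)
$t{\left(d,E \right)} = \left(-12 + d\right) \left(29 + d\right)$
$\left(t{\left(-46,R{\left(-1,-4 \right)} \right)} + y\right) - 1287 = \left(\left(-348 + \left(-46\right)^{2} + 17 \left(-46\right)\right) + 0\right) - 1287 = \left(\left(-348 + 2116 - 782\right) + 0\right) - 1287 = \left(986 + 0\right) - 1287 = 986 - 1287 = -301$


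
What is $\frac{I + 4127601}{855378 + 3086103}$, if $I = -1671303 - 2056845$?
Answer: $\frac{133151}{1313827} \approx 0.10135$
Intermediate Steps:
$I = -3728148$
$\frac{I + 4127601}{855378 + 3086103} = \frac{-3728148 + 4127601}{855378 + 3086103} = \frac{399453}{3941481} = 399453 \cdot \frac{1}{3941481} = \frac{133151}{1313827}$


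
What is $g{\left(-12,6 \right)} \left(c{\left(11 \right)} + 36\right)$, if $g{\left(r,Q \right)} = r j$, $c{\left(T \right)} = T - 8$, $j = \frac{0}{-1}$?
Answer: $0$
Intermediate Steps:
$j = 0$ ($j = 0 \left(-1\right) = 0$)
$c{\left(T \right)} = -8 + T$
$g{\left(r,Q \right)} = 0$ ($g{\left(r,Q \right)} = r 0 = 0$)
$g{\left(-12,6 \right)} \left(c{\left(11 \right)} + 36\right) = 0 \left(\left(-8 + 11\right) + 36\right) = 0 \left(3 + 36\right) = 0 \cdot 39 = 0$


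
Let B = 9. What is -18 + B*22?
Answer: 180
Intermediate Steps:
-18 + B*22 = -18 + 9*22 = -18 + 198 = 180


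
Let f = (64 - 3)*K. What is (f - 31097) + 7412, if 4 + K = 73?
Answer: -19476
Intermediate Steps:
K = 69 (K = -4 + 73 = 69)
f = 4209 (f = (64 - 3)*69 = 61*69 = 4209)
(f - 31097) + 7412 = (4209 - 31097) + 7412 = -26888 + 7412 = -19476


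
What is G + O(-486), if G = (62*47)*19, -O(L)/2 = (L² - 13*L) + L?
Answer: -428690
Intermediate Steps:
O(L) = -2*L² + 24*L (O(L) = -2*((L² - 13*L) + L) = -2*(L² - 12*L) = -2*L² + 24*L)
G = 55366 (G = 2914*19 = 55366)
G + O(-486) = 55366 + 2*(-486)*(12 - 1*(-486)) = 55366 + 2*(-486)*(12 + 486) = 55366 + 2*(-486)*498 = 55366 - 484056 = -428690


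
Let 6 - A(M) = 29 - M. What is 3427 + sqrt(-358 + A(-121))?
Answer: 3427 + I*sqrt(502) ≈ 3427.0 + 22.405*I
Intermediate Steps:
A(M) = -23 + M (A(M) = 6 - (29 - M) = 6 + (-29 + M) = -23 + M)
3427 + sqrt(-358 + A(-121)) = 3427 + sqrt(-358 + (-23 - 121)) = 3427 + sqrt(-358 - 144) = 3427 + sqrt(-502) = 3427 + I*sqrt(502)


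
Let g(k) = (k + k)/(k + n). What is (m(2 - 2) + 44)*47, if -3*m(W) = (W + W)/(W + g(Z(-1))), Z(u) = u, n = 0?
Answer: 2068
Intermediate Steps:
g(k) = 2 (g(k) = (k + k)/(k + 0) = (2*k)/k = 2)
m(W) = -2*W/(3*(2 + W)) (m(W) = -(W + W)/(3*(W + 2)) = -2*W/(3*(2 + W)))
(m(2 - 2) + 44)*47 = (-2*(2 - 2)/(6 + 3*(2 - 2)) + 44)*47 = (-2*0/(6 + 3*0) + 44)*47 = (-2*0/(6 + 0) + 44)*47 = (-2*0/6 + 44)*47 = (-2*0*⅙ + 44)*47 = (0 + 44)*47 = 44*47 = 2068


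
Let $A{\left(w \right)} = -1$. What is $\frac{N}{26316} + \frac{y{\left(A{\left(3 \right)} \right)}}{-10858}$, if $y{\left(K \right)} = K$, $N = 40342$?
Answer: $\frac{54757469}{35717391} \approx 1.5331$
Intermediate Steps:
$\frac{N}{26316} + \frac{y{\left(A{\left(3 \right)} \right)}}{-10858} = \frac{40342}{26316} - \frac{1}{-10858} = 40342 \cdot \frac{1}{26316} - - \frac{1}{10858} = \frac{20171}{13158} + \frac{1}{10858} = \frac{54757469}{35717391}$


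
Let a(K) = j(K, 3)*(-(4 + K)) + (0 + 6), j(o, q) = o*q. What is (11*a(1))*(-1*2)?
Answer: 198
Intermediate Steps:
a(K) = 6 + 3*K*(-4 - K) (a(K) = (K*3)*(-(4 + K)) + (0 + 6) = (3*K)*(-4 - K) + 6 = 3*K*(-4 - K) + 6 = 6 + 3*K*(-4 - K))
(11*a(1))*(-1*2) = (11*(6 - 12*1 - 3*1²))*(-1*2) = (11*(6 - 12 - 3*1))*(-2) = (11*(6 - 12 - 3))*(-2) = (11*(-9))*(-2) = -99*(-2) = 198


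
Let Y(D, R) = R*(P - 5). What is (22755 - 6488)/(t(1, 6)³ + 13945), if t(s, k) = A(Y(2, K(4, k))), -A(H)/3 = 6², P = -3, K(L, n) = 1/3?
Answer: -16267/1245767 ≈ -0.013058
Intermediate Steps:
K(L, n) = ⅓
Y(D, R) = -8*R (Y(D, R) = R*(-3 - 5) = R*(-8) = -8*R)
A(H) = -108 (A(H) = -3*6² = -3*36 = -108)
t(s, k) = -108
(22755 - 6488)/(t(1, 6)³ + 13945) = (22755 - 6488)/((-108)³ + 13945) = 16267/(-1259712 + 13945) = 16267/(-1245767) = 16267*(-1/1245767) = -16267/1245767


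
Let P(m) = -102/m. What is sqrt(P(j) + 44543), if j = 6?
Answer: sqrt(44526) ≈ 211.01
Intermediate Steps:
sqrt(P(j) + 44543) = sqrt(-102/6 + 44543) = sqrt(-102*1/6 + 44543) = sqrt(-17 + 44543) = sqrt(44526)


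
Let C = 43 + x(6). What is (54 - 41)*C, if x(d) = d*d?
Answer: 1027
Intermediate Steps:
x(d) = d**2
C = 79 (C = 43 + 6**2 = 43 + 36 = 79)
(54 - 41)*C = (54 - 41)*79 = 13*79 = 1027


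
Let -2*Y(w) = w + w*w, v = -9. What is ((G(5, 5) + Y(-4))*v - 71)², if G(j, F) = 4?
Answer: 2809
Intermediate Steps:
Y(w) = -w/2 - w²/2 (Y(w) = -(w + w*w)/2 = -(w + w²)/2 = -w/2 - w²/2)
((G(5, 5) + Y(-4))*v - 71)² = ((4 - ½*(-4)*(1 - 4))*(-9) - 71)² = ((4 - ½*(-4)*(-3))*(-9) - 71)² = ((4 - 6)*(-9) - 71)² = (-2*(-9) - 71)² = (18 - 71)² = (-53)² = 2809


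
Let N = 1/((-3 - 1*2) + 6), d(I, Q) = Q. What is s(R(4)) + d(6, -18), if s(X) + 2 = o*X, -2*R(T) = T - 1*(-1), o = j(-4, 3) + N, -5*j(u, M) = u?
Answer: -49/2 ≈ -24.500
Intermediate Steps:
j(u, M) = -u/5
N = 1 (N = 1/((-3 - 2) + 6) = 1/(-5 + 6) = 1/1 = 1)
o = 9/5 (o = -1/5*(-4) + 1 = 4/5 + 1 = 9/5 ≈ 1.8000)
R(T) = -1/2 - T/2 (R(T) = -(T - 1*(-1))/2 = -(T + 1)/2 = -(1 + T)/2 = -1/2 - T/2)
s(X) = -2 + 9*X/5
s(R(4)) + d(6, -18) = (-2 + 9*(-1/2 - 1/2*4)/5) - 18 = (-2 + 9*(-1/2 - 2)/5) - 18 = (-2 + (9/5)*(-5/2)) - 18 = (-2 - 9/2) - 18 = -13/2 - 18 = -49/2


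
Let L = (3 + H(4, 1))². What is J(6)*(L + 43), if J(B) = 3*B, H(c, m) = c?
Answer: 1656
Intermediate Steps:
L = 49 (L = (3 + 4)² = 7² = 49)
J(6)*(L + 43) = (3*6)*(49 + 43) = 18*92 = 1656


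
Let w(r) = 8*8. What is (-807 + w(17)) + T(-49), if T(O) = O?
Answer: -792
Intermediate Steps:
w(r) = 64
(-807 + w(17)) + T(-49) = (-807 + 64) - 49 = -743 - 49 = -792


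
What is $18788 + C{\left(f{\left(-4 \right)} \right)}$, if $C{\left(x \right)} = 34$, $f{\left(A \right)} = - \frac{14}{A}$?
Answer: $18822$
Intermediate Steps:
$18788 + C{\left(f{\left(-4 \right)} \right)} = 18788 + 34 = 18822$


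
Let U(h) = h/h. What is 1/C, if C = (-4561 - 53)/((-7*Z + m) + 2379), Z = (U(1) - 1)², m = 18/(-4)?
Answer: -1583/3076 ≈ -0.51463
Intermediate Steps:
m = -9/2 (m = 18*(-¼) = -9/2 ≈ -4.5000)
U(h) = 1
Z = 0 (Z = (1 - 1)² = 0² = 0)
C = -3076/1583 (C = (-4561 - 53)/((-7*0 - 9/2) + 2379) = -4614/((0 - 9/2) + 2379) = -4614/(-9/2 + 2379) = -4614/4749/2 = -4614*2/4749 = -3076/1583 ≈ -1.9431)
1/C = 1/(-3076/1583) = -1583/3076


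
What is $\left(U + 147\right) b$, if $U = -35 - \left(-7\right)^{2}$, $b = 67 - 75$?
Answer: $-504$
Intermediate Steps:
$b = -8$ ($b = 67 - 75 = -8$)
$U = -84$ ($U = -35 - 49 = -84$)
$\left(U + 147\right) b = \left(-84 + 147\right) \left(-8\right) = 63 \left(-8\right) = -504$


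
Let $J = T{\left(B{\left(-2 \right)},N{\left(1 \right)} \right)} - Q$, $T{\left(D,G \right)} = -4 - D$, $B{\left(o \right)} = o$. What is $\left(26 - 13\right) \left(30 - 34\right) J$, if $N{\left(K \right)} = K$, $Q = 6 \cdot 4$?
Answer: $1352$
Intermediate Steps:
$Q = 24$
$J = -26$ ($J = \left(-4 - -2\right) - 24 = \left(-4 + 2\right) - 24 = -2 - 24 = -26$)
$\left(26 - 13\right) \left(30 - 34\right) J = \left(26 - 13\right) \left(30 - 34\right) \left(-26\right) = 13 \left(-4\right) \left(-26\right) = \left(-52\right) \left(-26\right) = 1352$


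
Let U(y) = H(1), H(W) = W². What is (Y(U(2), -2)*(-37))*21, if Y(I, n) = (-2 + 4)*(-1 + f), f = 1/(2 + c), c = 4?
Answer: 1295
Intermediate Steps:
f = ⅙ (f = 1/(2 + 4) = 1/6 = ⅙ ≈ 0.16667)
U(y) = 1 (U(y) = 1² = 1)
Y(I, n) = -5/3 (Y(I, n) = (-2 + 4)*(-1 + ⅙) = 2*(-⅚) = -5/3)
(Y(U(2), -2)*(-37))*21 = -5/3*(-37)*21 = (185/3)*21 = 1295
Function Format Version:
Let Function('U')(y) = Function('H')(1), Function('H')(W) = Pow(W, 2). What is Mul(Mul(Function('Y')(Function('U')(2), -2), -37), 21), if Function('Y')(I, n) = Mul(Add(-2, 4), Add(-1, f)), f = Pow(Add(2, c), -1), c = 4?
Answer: 1295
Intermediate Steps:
f = Rational(1, 6) (f = Pow(Add(2, 4), -1) = Pow(6, -1) = Rational(1, 6) ≈ 0.16667)
Function('U')(y) = 1 (Function('U')(y) = Pow(1, 2) = 1)
Function('Y')(I, n) = Rational(-5, 3) (Function('Y')(I, n) = Mul(Add(-2, 4), Add(-1, Rational(1, 6))) = Mul(2, Rational(-5, 6)) = Rational(-5, 3))
Mul(Mul(Function('Y')(Function('U')(2), -2), -37), 21) = Mul(Mul(Rational(-5, 3), -37), 21) = Mul(Rational(185, 3), 21) = 1295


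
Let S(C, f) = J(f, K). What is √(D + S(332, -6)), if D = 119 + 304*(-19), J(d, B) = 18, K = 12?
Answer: I*√5639 ≈ 75.093*I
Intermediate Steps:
S(C, f) = 18
D = -5657 (D = 119 - 5776 = -5657)
√(D + S(332, -6)) = √(-5657 + 18) = √(-5639) = I*√5639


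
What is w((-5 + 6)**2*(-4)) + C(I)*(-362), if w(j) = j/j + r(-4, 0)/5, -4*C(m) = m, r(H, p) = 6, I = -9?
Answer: -8123/10 ≈ -812.30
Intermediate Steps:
C(m) = -m/4
w(j) = 11/5 (w(j) = j/j + 6/5 = 1 + 6*(1/5) = 1 + 6/5 = 11/5)
w((-5 + 6)**2*(-4)) + C(I)*(-362) = 11/5 - 1/4*(-9)*(-362) = 11/5 + (9/4)*(-362) = 11/5 - 1629/2 = -8123/10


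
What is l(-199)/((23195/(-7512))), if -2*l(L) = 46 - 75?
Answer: -108924/23195 ≈ -4.6960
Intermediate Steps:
l(L) = 29/2 (l(L) = -(46 - 75)/2 = -1/2*(-29) = 29/2)
l(-199)/((23195/(-7512))) = 29/(2*((23195/(-7512)))) = 29/(2*((23195*(-1/7512)))) = 29/(2*(-23195/7512)) = (29/2)*(-7512/23195) = -108924/23195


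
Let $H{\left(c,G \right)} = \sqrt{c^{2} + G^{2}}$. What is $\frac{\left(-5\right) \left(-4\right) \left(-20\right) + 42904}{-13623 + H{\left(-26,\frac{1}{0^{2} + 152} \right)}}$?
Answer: $- \frac{13377955143168}{4287766306111} - \frac{6460608 \sqrt{15618305}}{4287766306111} \approx -3.126$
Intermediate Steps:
$H{\left(c,G \right)} = \sqrt{G^{2} + c^{2}}$
$\frac{\left(-5\right) \left(-4\right) \left(-20\right) + 42904}{-13623 + H{\left(-26,\frac{1}{0^{2} + 152} \right)}} = \frac{\left(-5\right) \left(-4\right) \left(-20\right) + 42904}{-13623 + \sqrt{\left(\frac{1}{0^{2} + 152}\right)^{2} + \left(-26\right)^{2}}} = \frac{20 \left(-20\right) + 42904}{-13623 + \sqrt{\left(\frac{1}{0 + 152}\right)^{2} + 676}} = \frac{-400 + 42904}{-13623 + \sqrt{\left(\frac{1}{152}\right)^{2} + 676}} = \frac{42504}{-13623 + \sqrt{\left(\frac{1}{152}\right)^{2} + 676}} = \frac{42504}{-13623 + \sqrt{\frac{1}{23104} + 676}} = \frac{42504}{-13623 + \sqrt{\frac{15618305}{23104}}} = \frac{42504}{-13623 + \frac{\sqrt{15618305}}{152}}$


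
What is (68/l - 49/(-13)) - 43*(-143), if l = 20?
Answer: 400151/65 ≈ 6156.2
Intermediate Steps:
(68/l - 49/(-13)) - 43*(-143) = (68/20 - 49/(-13)) - 43*(-143) = (68*(1/20) - 49*(-1/13)) + 6149 = (17/5 + 49/13) + 6149 = 466/65 + 6149 = 400151/65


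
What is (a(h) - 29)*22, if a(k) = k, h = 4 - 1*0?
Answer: -550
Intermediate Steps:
h = 4 (h = 4 + 0 = 4)
(a(h) - 29)*22 = (4 - 29)*22 = -25*22 = -550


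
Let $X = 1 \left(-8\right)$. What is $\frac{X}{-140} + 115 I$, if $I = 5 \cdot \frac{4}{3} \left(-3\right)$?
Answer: $- \frac{80498}{35} \approx -2299.9$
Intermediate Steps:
$X = -8$
$I = -20$ ($I = 5 \cdot 4 \cdot \frac{1}{3} \left(-3\right) = 5 \cdot \frac{4}{3} \left(-3\right) = \frac{20}{3} \left(-3\right) = -20$)
$\frac{X}{-140} + 115 I = - \frac{8}{-140} + 115 \left(-20\right) = \left(-8\right) \left(- \frac{1}{140}\right) - 2300 = \frac{2}{35} - 2300 = - \frac{80498}{35}$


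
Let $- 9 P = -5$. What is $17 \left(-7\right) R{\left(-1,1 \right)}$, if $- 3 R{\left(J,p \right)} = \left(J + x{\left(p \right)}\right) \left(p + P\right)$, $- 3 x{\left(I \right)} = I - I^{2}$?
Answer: $- \frac{1666}{27} \approx -61.704$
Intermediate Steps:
$P = \frac{5}{9}$ ($P = \left(- \frac{1}{9}\right) \left(-5\right) = \frac{5}{9} \approx 0.55556$)
$x{\left(I \right)} = - \frac{I}{3} + \frac{I^{2}}{3}$ ($x{\left(I \right)} = - \frac{I - I^{2}}{3} = - \frac{I}{3} + \frac{I^{2}}{3}$)
$R{\left(J,p \right)} = - \frac{\left(\frac{5}{9} + p\right) \left(J + \frac{p \left(-1 + p\right)}{3}\right)}{3}$ ($R{\left(J,p \right)} = - \frac{\left(J + \frac{p \left(-1 + p\right)}{3}\right) \left(p + \frac{5}{9}\right)}{3} = - \frac{\left(J + \frac{p \left(-1 + p\right)}{3}\right) \left(\frac{5}{9} + p\right)}{3} = - \frac{\left(\frac{5}{9} + p\right) \left(J + \frac{p \left(-1 + p\right)}{3}\right)}{3}$)
$17 \left(-7\right) R{\left(-1,1 \right)} = 17 \left(-7\right) \left(\left(- \frac{5}{27}\right) \left(-1\right) - \frac{1^{3}}{9} + \frac{4 \cdot 1^{2}}{81} + \frac{5}{81} \cdot 1 - \left(- \frac{1}{3}\right) 1\right) = - 119 \left(\frac{5}{27} - \frac{1}{9} + \frac{4}{81} \cdot 1 + \frac{5}{81} + \frac{1}{3}\right) = - 119 \left(\frac{5}{27} - \frac{1}{9} + \frac{4}{81} + \frac{5}{81} + \frac{1}{3}\right) = \left(-119\right) \frac{14}{27} = - \frac{1666}{27}$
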